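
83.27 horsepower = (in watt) 6.209e+04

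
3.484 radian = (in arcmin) 1.198e+04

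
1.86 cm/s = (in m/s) 0.0186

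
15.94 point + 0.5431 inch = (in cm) 1.942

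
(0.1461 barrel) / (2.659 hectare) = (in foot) 2.866e-06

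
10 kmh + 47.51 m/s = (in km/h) 181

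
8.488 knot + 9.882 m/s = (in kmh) 51.29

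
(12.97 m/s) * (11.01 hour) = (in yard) 5.622e+05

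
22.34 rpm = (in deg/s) 134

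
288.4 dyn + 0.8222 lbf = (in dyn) 3.66e+05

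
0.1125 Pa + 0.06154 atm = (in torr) 46.77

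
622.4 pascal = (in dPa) 6224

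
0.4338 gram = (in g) 0.4338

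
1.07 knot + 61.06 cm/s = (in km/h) 4.18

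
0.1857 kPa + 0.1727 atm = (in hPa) 176.8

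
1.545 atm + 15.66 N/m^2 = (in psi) 22.71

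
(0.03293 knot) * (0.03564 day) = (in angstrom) 5.217e+11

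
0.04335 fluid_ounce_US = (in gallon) 0.0003387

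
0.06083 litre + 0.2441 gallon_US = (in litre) 0.9848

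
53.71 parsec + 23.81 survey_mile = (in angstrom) 1.657e+28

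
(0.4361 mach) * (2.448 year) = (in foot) 3.761e+10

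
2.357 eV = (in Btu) 3.579e-22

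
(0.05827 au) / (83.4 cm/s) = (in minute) 1.742e+08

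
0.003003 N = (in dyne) 300.3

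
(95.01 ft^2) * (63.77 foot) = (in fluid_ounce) 5.801e+06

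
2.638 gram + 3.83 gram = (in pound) 0.01426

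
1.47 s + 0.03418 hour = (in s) 124.5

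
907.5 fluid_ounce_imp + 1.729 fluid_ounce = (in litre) 25.84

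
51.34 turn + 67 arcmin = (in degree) 1.848e+04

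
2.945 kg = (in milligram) 2.945e+06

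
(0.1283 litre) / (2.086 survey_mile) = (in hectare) 3.822e-12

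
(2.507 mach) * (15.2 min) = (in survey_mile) 483.7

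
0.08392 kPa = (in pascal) 83.92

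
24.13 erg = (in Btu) 2.287e-09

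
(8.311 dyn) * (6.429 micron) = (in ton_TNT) 1.277e-19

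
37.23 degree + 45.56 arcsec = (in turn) 0.1035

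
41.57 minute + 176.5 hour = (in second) 6.379e+05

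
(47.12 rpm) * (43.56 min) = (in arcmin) 4.434e+07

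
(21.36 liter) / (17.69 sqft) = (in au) 8.688e-14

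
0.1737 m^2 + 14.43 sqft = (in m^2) 1.514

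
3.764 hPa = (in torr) 2.823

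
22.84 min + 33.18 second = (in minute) 23.39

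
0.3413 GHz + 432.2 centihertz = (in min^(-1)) 2.048e+10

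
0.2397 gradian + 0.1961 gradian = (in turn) 0.00109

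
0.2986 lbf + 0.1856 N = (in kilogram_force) 0.1544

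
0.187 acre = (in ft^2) 8146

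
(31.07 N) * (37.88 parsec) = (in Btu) 3.442e+16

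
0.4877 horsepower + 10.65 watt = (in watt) 374.3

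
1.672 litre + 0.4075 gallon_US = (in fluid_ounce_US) 108.7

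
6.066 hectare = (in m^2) 6.066e+04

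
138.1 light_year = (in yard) 1.429e+18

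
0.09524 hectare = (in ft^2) 1.025e+04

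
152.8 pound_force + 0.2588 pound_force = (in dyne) 6.808e+07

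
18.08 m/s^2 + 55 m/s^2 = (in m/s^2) 73.08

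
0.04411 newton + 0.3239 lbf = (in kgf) 0.1514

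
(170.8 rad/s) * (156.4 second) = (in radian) 2.671e+04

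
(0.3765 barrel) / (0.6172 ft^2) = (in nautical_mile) 0.0005637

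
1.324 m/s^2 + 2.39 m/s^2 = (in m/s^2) 3.714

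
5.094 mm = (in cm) 0.5094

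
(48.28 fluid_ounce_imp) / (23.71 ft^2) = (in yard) 0.0006811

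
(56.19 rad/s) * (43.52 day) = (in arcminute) 7.263e+11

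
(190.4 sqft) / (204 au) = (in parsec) 1.878e-29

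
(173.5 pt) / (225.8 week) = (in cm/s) 4.482e-08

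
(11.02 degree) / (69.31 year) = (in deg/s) 5.042e-09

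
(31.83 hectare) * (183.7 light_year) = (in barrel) 3.479e+24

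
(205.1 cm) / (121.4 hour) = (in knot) 9.122e-06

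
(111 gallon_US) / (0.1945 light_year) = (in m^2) 2.283e-16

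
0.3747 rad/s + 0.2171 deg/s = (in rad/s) 0.3785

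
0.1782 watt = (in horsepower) 0.000239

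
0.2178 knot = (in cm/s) 11.2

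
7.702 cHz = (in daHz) 0.007702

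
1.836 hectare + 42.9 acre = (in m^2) 1.92e+05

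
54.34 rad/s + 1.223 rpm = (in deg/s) 3121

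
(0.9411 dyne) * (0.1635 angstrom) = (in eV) 960.4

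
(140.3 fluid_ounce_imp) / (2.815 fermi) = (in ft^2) 1.524e+13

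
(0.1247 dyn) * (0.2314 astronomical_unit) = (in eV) 2.694e+23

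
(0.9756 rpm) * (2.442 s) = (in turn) 0.03971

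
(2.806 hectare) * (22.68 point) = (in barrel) 1412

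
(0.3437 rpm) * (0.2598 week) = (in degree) 3.24e+05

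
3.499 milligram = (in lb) 7.714e-06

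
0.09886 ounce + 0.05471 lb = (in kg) 0.02762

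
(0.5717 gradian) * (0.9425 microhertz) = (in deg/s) 4.849e-07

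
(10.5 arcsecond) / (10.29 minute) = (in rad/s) 8.245e-08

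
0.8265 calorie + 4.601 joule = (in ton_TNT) 1.926e-09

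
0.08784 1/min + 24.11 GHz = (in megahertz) 2.411e+04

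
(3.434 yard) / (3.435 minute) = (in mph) 0.03408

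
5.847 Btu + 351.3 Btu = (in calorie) 9.006e+04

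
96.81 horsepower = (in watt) 7.219e+04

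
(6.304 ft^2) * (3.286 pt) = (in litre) 0.6789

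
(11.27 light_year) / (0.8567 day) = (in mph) 3.222e+12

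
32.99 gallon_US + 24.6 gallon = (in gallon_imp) 47.95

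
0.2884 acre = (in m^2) 1167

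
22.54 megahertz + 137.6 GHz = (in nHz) 1.376e+20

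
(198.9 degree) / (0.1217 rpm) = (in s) 272.4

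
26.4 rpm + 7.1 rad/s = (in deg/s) 565.2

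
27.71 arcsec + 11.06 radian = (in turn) 1.76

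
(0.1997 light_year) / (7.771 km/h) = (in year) 2.775e+07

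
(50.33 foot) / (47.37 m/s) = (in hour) 8.996e-05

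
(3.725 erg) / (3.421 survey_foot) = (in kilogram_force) 3.643e-08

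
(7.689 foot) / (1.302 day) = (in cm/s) 0.002083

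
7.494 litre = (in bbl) 0.04714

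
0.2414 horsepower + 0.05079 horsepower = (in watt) 217.9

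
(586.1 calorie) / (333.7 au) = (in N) 4.912e-11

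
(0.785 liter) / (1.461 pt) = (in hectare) 0.0001523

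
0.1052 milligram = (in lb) 2.319e-07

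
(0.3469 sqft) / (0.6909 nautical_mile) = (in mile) 1.565e-08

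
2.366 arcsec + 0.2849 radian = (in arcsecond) 5.877e+04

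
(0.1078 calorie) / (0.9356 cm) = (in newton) 48.21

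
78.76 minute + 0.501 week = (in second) 3.077e+05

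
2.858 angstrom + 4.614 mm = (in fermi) 4.614e+12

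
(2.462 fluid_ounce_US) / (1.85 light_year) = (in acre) 1.028e-24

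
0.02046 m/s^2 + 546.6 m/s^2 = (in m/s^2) 546.6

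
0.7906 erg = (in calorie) 1.89e-08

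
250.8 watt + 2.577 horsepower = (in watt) 2172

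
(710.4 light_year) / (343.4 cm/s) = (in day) 2.265e+13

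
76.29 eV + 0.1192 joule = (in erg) 1.192e+06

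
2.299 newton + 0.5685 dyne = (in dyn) 2.299e+05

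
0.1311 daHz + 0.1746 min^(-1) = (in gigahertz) 1.314e-09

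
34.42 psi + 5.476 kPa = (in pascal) 2.428e+05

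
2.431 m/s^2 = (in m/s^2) 2.431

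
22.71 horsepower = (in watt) 1.693e+04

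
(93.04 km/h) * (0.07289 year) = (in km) 5.941e+04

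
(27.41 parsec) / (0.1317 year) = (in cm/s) 2.036e+13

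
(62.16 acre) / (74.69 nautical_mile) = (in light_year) 1.922e-16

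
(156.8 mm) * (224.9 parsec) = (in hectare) 1.088e+14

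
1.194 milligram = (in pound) 2.632e-06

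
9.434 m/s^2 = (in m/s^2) 9.434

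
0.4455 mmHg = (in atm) 0.0005862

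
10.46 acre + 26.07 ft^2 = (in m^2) 4.233e+04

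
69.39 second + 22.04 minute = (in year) 4.413e-05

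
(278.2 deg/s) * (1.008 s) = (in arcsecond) 1.01e+06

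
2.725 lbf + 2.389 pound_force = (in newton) 22.75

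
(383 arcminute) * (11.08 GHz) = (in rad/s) 1.234e+09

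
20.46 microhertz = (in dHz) 0.0002046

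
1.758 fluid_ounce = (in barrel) 0.000327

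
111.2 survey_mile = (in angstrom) 1.79e+15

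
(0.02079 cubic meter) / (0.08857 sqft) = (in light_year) 2.671e-16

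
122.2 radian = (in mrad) 1.222e+05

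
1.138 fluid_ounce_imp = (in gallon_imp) 0.007112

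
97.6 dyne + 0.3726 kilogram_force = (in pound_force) 0.8217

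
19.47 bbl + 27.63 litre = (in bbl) 19.64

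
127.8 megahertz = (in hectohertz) 1.278e+06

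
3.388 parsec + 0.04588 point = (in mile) 6.496e+13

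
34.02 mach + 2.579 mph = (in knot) 2.252e+04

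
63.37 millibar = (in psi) 0.9191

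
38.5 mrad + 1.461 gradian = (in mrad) 61.45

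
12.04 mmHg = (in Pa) 1605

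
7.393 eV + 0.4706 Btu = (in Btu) 0.4706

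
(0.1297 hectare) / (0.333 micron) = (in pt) 1.104e+13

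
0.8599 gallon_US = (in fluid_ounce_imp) 114.6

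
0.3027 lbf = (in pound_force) 0.3027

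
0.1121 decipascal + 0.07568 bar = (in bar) 0.07568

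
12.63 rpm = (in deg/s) 75.78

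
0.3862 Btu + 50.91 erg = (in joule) 407.5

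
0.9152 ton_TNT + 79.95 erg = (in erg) 3.829e+16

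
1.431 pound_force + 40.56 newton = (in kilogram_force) 4.785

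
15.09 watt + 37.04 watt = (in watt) 52.13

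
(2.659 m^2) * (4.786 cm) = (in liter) 127.3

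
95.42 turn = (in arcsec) 1.237e+08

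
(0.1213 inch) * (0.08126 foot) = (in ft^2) 0.0008214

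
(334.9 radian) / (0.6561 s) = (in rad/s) 510.4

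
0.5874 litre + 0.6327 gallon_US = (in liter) 2.982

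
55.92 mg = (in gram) 0.05592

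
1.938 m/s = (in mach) 0.005692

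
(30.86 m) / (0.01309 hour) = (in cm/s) 65.49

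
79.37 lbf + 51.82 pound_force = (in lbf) 131.2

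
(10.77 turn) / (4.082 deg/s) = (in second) 949.8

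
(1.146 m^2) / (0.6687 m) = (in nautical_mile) 0.0009254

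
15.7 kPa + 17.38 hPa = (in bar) 0.1744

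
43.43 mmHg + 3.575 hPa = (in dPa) 6.148e+04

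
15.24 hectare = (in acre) 37.66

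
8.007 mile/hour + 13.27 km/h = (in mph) 16.25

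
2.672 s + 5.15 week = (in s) 3.115e+06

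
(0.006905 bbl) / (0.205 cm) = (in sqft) 5.764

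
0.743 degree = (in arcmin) 44.58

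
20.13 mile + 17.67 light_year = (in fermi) 1.672e+32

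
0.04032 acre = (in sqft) 1756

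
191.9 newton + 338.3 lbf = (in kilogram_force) 173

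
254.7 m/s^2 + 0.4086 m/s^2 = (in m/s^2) 255.1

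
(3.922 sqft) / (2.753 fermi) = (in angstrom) 1.324e+24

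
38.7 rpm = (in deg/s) 232.2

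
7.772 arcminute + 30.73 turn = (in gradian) 1.229e+04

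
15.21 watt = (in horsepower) 0.0204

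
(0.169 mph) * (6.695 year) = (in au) 0.0001066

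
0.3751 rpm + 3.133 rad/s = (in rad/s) 3.172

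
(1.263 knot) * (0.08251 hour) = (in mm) 1.93e+05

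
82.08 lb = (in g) 3.723e+04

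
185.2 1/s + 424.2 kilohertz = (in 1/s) 4.244e+05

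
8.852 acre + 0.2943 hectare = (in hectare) 3.877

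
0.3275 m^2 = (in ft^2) 3.525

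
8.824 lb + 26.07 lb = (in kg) 15.83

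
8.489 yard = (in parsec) 2.516e-16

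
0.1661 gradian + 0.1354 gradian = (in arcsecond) 976.9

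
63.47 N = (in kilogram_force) 6.472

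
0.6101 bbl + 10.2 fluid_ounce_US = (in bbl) 0.612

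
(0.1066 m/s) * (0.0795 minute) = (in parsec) 1.648e-17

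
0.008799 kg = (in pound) 0.0194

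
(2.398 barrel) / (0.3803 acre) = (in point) 0.7022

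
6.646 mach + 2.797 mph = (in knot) 4401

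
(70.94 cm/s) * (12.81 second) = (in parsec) 2.945e-16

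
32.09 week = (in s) 1.941e+07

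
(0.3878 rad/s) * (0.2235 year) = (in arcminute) 9.396e+09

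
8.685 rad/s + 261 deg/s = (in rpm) 126.4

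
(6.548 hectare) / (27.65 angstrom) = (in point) 6.713e+16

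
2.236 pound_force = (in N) 9.946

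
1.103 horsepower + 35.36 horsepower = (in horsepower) 36.46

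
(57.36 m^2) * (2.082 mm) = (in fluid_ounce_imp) 4203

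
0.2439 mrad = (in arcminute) 0.8385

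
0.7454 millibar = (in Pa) 74.54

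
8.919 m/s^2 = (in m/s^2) 8.919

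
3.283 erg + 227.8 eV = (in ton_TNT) 7.847e-17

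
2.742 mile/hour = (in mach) 0.0036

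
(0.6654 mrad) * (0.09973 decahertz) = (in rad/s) 0.0006636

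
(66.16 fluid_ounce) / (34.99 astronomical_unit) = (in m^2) 3.738e-16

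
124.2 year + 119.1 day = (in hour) 1.091e+06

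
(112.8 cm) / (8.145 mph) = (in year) 9.823e-09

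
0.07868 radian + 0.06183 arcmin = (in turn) 0.01253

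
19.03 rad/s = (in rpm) 181.7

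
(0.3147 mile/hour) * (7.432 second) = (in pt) 2964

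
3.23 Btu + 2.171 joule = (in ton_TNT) 8.15e-07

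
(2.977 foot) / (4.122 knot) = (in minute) 0.007132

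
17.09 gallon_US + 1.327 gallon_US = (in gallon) 18.42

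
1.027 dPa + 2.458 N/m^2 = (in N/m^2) 2.561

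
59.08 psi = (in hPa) 4073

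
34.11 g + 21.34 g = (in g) 55.45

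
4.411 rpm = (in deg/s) 26.47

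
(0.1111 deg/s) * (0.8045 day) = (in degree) 7722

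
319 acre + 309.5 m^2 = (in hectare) 129.1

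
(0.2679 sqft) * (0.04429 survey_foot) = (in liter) 0.336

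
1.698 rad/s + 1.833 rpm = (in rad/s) 1.89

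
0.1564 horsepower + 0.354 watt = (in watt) 117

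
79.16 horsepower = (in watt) 5.903e+04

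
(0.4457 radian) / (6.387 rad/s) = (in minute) 0.001163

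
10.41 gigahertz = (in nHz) 1.041e+19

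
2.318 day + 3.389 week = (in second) 2.25e+06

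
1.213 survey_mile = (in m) 1952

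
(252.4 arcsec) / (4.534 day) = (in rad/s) 3.124e-09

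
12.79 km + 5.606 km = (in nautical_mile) 9.933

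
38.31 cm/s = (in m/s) 0.3831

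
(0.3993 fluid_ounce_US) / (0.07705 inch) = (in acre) 1.491e-06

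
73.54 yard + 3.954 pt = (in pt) 1.906e+05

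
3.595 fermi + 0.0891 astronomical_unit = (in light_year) 1.409e-06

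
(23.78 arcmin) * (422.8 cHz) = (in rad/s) 0.02925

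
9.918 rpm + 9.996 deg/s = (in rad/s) 1.213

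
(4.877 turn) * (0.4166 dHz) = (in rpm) 12.19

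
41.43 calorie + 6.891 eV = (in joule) 173.3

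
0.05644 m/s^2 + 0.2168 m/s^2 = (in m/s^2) 0.2732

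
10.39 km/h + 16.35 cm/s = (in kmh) 10.98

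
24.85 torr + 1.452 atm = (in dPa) 1.504e+06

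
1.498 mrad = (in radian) 0.001498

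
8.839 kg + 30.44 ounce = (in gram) 9702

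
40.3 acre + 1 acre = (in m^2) 1.671e+05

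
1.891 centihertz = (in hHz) 0.0001891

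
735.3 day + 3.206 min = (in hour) 1.765e+04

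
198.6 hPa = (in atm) 0.196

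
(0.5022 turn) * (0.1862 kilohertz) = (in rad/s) 587.5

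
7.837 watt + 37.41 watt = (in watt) 45.25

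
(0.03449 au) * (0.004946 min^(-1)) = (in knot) 8.268e+05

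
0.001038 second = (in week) 1.716e-09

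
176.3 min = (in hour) 2.938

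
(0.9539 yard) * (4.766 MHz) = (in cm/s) 4.157e+08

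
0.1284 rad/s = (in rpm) 1.226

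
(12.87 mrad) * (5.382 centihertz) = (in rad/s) 0.0006927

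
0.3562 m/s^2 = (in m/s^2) 0.3562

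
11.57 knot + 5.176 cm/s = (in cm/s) 600.4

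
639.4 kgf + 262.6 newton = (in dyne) 6.533e+08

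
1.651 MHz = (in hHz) 1.651e+04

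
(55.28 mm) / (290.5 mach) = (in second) 5.589e-07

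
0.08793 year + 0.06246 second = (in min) 4.622e+04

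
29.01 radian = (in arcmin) 9.973e+04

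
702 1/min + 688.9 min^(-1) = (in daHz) 2.318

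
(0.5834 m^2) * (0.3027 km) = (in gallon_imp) 3.885e+04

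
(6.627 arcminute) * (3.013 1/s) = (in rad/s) 0.005808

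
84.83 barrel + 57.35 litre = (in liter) 1.354e+04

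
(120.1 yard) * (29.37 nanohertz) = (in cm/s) 0.0003225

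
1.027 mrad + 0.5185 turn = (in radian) 3.259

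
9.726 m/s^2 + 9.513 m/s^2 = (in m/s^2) 19.24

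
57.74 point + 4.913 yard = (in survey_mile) 0.002804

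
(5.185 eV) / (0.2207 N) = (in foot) 1.235e-17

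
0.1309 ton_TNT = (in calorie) 1.309e+08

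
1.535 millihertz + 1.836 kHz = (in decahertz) 183.6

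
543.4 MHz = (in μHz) 5.434e+14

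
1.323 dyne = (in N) 1.323e-05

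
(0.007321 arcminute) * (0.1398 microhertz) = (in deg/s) 1.706e-11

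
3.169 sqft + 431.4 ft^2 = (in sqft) 434.6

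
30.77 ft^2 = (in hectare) 0.0002859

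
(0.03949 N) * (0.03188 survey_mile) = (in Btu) 0.00192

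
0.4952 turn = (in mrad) 3111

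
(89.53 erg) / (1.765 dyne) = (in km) 0.0005073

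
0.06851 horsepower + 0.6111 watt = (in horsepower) 0.06933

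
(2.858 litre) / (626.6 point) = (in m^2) 0.01293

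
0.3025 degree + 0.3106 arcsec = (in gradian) 0.3362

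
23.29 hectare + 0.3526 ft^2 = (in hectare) 23.29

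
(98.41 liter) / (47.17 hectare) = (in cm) 2.086e-05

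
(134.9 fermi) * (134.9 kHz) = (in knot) 3.537e-08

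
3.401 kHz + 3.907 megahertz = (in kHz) 3910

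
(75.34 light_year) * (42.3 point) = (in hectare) 1.064e+12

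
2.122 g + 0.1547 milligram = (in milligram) 2122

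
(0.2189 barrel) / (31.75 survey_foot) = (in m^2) 0.003596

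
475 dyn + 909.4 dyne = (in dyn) 1384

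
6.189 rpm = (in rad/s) 0.6481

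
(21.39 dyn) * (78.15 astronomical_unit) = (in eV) 1.561e+28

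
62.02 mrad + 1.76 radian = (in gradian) 116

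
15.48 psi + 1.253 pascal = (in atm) 1.053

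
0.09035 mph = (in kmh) 0.1454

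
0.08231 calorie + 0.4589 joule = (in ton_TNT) 1.92e-10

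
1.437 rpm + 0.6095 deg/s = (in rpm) 1.539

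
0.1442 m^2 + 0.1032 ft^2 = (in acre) 3.8e-05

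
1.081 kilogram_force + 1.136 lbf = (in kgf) 1.596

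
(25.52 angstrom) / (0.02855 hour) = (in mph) 5.554e-11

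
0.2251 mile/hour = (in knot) 0.1956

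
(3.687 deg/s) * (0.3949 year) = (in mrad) 8.014e+08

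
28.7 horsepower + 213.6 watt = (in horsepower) 28.99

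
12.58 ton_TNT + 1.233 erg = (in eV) 3.285e+29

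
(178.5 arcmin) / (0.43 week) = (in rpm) 1.907e-06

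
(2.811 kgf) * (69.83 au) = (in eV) 1.797e+33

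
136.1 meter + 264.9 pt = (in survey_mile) 0.08463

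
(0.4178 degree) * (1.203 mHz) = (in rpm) 8.377e-05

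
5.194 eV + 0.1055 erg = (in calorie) 2.522e-09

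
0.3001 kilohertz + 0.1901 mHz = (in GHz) 3.001e-07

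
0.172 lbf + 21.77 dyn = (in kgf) 0.07804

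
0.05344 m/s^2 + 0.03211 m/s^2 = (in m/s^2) 0.08555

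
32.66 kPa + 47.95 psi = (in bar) 3.633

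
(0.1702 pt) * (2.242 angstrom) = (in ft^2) 1.449e-13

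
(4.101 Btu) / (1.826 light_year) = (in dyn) 2.505e-08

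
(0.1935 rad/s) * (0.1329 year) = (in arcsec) 1.673e+11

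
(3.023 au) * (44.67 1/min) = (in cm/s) 3.367e+13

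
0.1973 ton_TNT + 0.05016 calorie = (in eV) 5.152e+27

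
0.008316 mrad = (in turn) 1.324e-06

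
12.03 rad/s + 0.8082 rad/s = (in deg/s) 735.6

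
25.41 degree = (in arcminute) 1525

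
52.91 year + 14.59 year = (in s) 2.129e+09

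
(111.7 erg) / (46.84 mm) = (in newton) 0.0002385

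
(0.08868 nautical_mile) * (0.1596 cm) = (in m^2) 0.2621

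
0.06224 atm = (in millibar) 63.06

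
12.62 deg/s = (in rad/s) 0.2203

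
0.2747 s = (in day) 3.179e-06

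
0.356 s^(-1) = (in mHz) 356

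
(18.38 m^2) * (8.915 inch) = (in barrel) 26.18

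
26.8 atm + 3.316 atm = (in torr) 2.289e+04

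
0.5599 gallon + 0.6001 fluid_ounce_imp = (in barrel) 0.01344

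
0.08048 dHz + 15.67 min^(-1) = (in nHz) 2.692e+08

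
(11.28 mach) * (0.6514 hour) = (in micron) 9.007e+12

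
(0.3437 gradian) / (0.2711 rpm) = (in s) 0.1902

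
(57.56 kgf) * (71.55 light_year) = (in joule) 3.821e+20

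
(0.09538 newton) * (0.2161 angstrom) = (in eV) 1.286e+07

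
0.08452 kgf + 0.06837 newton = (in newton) 0.8972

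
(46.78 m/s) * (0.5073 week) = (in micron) 1.435e+13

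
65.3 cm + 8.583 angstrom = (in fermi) 6.53e+14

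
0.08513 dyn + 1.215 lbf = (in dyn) 5.405e+05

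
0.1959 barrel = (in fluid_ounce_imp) 1096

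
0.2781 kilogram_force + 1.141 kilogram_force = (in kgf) 1.419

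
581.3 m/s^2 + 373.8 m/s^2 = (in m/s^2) 955.1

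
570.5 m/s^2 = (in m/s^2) 570.5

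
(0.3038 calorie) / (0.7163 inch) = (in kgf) 7.124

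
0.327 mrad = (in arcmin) 1.124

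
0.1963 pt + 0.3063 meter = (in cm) 30.64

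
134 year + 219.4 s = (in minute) 7.043e+07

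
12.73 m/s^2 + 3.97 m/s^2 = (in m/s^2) 16.7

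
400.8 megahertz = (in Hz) 4.008e+08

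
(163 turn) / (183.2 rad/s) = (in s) 5.59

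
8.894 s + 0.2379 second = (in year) 2.896e-07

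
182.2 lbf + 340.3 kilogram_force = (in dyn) 4.148e+08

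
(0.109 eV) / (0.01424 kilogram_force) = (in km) 1.251e-22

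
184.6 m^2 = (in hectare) 0.01846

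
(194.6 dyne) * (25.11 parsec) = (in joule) 1.508e+15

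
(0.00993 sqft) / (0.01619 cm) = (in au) 3.809e-11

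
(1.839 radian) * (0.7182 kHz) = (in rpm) 1.261e+04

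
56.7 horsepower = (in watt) 4.228e+04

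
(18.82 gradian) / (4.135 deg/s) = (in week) 6.773e-06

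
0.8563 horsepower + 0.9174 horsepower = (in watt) 1323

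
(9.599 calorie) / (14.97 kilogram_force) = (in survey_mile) 0.00017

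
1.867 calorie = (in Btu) 0.007404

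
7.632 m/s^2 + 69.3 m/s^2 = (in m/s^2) 76.93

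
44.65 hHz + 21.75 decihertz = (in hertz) 4467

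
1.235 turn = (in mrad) 7760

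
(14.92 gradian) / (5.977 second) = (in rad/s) 0.03921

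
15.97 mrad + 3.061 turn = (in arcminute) 6.617e+04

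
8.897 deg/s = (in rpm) 1.483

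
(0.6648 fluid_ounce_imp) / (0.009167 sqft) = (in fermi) 2.218e+13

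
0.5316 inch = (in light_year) 1.427e-18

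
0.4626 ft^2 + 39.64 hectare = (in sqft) 4.267e+06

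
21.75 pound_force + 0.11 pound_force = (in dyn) 9.724e+06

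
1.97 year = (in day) 719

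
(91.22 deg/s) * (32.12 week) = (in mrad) 3.093e+10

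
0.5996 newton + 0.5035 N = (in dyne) 1.103e+05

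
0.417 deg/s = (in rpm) 0.0695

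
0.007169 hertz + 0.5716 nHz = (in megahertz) 7.169e-09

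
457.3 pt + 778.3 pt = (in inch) 17.16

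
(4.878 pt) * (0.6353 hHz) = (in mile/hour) 0.2446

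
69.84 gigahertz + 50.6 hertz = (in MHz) 6.984e+04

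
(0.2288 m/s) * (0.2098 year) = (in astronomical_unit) 1.012e-05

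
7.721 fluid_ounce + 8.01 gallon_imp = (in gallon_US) 9.68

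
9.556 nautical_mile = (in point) 5.017e+07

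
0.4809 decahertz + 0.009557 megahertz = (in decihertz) 9.562e+04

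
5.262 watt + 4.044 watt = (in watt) 9.306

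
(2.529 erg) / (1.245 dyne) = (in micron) 2.031e+04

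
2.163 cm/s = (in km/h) 0.07787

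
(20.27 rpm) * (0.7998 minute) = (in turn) 16.21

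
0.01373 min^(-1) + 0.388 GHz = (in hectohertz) 3.88e+06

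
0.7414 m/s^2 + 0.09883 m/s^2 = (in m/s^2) 0.8402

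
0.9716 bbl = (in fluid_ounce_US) 5223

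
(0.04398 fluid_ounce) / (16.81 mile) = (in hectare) 4.808e-15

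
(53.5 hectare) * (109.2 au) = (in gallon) 2.309e+21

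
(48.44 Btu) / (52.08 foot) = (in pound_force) 723.8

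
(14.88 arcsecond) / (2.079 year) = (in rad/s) 1.1e-12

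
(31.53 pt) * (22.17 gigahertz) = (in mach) 7.242e+05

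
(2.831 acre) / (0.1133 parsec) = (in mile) 2.036e-15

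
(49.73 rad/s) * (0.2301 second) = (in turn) 1.821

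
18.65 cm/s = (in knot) 0.3625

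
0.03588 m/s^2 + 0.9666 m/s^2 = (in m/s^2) 1.002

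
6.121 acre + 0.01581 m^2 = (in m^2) 2.477e+04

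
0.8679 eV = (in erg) 1.391e-12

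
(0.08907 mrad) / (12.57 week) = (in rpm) 1.119e-10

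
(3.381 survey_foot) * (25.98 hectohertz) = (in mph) 5989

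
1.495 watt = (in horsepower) 0.002005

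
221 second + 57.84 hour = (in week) 0.3447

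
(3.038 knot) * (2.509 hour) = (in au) 9.436e-08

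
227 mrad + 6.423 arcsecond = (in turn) 0.03613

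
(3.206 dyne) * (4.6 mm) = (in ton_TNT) 3.525e-17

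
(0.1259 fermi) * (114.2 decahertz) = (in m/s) 1.438e-13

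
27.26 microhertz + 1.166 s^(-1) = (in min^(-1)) 69.96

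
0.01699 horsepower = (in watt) 12.67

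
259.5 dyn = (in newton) 0.002595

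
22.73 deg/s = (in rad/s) 0.3967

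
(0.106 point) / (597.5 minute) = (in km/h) 3.755e-09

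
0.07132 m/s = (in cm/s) 7.132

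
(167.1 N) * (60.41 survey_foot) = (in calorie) 735.4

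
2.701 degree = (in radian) 0.04714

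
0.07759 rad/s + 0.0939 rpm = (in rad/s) 0.08742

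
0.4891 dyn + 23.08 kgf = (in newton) 226.3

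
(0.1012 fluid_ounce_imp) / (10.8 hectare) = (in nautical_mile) 1.438e-14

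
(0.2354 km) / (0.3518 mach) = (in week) 3.249e-06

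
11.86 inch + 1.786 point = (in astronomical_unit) 2.018e-12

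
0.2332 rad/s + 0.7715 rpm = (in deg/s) 17.99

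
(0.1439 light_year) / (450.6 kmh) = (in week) 1.798e+07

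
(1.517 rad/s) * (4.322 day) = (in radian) 5.665e+05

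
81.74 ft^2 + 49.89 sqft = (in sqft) 131.6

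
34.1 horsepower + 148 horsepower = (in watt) 1.358e+05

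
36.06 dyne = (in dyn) 36.06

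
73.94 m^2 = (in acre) 0.01827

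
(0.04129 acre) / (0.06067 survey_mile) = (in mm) 1711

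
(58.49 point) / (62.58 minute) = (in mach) 1.614e-08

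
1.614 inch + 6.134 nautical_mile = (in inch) 4.473e+05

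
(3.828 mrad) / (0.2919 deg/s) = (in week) 1.242e-06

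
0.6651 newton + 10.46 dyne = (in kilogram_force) 0.06783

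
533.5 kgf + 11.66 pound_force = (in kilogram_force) 538.8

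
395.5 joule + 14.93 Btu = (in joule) 1.615e+04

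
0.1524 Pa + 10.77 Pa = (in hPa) 0.1092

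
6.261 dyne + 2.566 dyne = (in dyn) 8.827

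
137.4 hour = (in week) 0.8179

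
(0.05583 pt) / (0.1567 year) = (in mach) 1.171e-14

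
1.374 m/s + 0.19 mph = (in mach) 0.004285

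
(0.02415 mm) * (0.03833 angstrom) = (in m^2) 9.257e-17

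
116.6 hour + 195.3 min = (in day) 4.994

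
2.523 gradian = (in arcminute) 136.2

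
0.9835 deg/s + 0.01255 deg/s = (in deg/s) 0.996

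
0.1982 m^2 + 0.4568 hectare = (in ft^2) 4.917e+04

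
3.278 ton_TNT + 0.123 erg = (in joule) 1.372e+10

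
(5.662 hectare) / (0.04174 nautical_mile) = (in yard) 801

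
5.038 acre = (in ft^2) 2.195e+05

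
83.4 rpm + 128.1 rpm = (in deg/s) 1269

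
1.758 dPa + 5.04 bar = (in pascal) 5.04e+05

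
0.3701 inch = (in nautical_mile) 5.076e-06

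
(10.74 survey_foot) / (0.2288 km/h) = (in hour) 0.01431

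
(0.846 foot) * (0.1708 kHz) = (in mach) 0.1293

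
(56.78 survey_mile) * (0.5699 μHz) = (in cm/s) 5.208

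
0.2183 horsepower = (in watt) 162.8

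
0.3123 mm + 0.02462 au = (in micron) 3.683e+15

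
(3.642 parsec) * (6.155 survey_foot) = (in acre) 5.21e+13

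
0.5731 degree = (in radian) 0.01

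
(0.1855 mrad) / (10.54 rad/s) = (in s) 1.76e-05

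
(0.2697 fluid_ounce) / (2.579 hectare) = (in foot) 1.015e-09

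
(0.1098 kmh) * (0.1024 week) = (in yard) 2066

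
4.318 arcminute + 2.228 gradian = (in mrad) 36.25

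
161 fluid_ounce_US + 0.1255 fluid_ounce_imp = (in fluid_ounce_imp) 167.7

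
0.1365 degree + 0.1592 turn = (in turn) 0.1596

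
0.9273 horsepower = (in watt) 691.5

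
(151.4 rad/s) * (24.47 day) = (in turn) 5.094e+07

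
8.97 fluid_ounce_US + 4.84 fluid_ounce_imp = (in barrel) 0.002533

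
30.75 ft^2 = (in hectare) 0.0002857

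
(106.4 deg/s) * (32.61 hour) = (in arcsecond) 4.497e+10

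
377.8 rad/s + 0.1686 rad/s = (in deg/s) 2.166e+04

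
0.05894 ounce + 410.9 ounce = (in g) 1.165e+04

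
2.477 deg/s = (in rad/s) 0.04323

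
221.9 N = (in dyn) 2.219e+07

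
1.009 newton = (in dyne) 1.009e+05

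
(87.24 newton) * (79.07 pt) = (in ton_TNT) 5.816e-10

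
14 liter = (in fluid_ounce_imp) 492.7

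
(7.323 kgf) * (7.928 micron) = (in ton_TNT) 1.361e-13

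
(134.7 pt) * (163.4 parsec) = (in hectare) 2.396e+13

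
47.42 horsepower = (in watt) 3.536e+04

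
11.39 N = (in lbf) 2.561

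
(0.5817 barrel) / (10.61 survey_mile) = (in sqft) 5.83e-05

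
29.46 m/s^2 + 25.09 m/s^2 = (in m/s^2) 54.55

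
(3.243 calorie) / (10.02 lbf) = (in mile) 0.0001892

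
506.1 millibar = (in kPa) 50.61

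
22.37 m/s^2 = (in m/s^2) 22.37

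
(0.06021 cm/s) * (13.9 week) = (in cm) 5.062e+05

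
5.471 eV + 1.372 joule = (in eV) 8.563e+18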